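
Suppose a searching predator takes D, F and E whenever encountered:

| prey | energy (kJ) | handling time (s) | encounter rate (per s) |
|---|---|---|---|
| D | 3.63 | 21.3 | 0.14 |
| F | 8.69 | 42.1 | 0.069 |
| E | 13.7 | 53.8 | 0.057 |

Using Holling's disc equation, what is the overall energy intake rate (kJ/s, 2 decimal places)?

0.19 kJ/s

R = Σλ_iE_i / (1 + Σλ_ih_i)
Numerator: 0.14×3.63 + 0.069×8.69 + 0.057×13.7 = 1.889
Denominator: 1 + 0.14×21.3 + 0.069×42.1 + 0.057×53.8 = 9.954
R = 1.889/9.954 = 0.1898 kJ/s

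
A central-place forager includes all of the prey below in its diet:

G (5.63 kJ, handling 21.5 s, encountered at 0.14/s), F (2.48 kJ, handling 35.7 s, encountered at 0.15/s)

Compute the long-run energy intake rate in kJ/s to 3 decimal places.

Energy encountered per unit search time: 0.14×5.63 + 0.15×2.48 = 1.16 kJ/s.
Handling time per unit search time: 0.14×21.5 + 0.15×35.7 = 8.365.
Rate = 1.16/(1 + 8.365) = 0.1239 kJ/s.

0.124 kJ/s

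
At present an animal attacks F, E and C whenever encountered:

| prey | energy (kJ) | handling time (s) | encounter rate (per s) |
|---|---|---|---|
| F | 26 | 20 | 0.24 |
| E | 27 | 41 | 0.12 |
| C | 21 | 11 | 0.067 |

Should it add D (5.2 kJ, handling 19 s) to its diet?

Current rate: (0.24×26 + 0.12×27 + 0.067×21)/(1 + 0.24×20 + 0.12×41 + 0.067×11) = 0.9502 kJ/s.
Profitability of D: 5.2/19 = 0.2737 kJ/s.
0.2737 < 0.9502, so adding D would lower the average — exclude it.

No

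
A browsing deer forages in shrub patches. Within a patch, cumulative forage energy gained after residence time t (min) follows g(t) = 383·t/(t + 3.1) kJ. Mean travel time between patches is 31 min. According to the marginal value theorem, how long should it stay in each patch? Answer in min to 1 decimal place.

By the marginal value theorem, leave when the instantaneous gain rate g'(t) equals the habitat-wide average g(t)/(T + t).
g'(t) = 383·3.1/(t + 3.1)². Setting 383·3.1/(t+3.1)² = 383t/[(t+3.1)(31+t)] gives 3.1(31+t) = t(t+3.1), so t² = 3.1×31 = 96.1.
t* = √96.1 = 9.803 min.

9.8 min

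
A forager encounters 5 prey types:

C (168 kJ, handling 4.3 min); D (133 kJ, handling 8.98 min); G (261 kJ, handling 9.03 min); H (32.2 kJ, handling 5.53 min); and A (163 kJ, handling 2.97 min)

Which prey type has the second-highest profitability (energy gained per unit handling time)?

C

Profitability E/h (kJ/min): C = 168/4.3 = 39.1, D = 133/8.98 = 14.8, G = 261/9.03 = 28.9, H = 32.2/5.53 = 5.82, A = 163/2.97 = 54.9.
Ranked: A > C > G > D > H.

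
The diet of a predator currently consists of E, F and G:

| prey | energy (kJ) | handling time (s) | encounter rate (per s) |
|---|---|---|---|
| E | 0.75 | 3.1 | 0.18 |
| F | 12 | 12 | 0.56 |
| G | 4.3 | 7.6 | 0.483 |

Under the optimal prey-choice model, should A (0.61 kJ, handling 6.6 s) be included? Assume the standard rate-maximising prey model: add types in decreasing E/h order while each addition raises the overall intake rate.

On E, F and G alone, R = ΣλE/(1+Σλh) = 8.932/11.95 = 0.7475 kJ/s.
A: E/h = 0.61/6.6 = 0.09242 kJ/s.
0.09242 < 0.7475, so adding A would lower the average — exclude it.

No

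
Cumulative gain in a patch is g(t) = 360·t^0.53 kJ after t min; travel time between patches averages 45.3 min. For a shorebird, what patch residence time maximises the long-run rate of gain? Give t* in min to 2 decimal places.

Maximise g(t)/(T+t): set derivative to zero → g'(t)(T+t) = g(t).
g'(t) = 0.53·360·t^-0.47. Setting 0.53·360·t^-0.47 = 360·t^0.53/(45.3+t) gives 0.53(45.3+t) = t, so 0.47·t = 0.53×45.3.
t* = 0.53×45.3/0.47 = 51.08 min.

51.08 min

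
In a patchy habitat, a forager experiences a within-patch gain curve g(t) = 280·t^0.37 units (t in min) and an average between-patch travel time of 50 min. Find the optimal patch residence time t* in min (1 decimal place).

29.4 min

By the marginal value theorem, leave when the instantaneous gain rate g'(t) equals the habitat-wide average g(t)/(T + t).
g'(t) = 0.37·280·t^-0.63. Setting 0.37·280·t^-0.63 = 280·t^0.37/(50+t) gives 0.37(50+t) = t, so 0.63·t = 0.37×50.
t* = 0.37×50/0.63 = 29.37 min.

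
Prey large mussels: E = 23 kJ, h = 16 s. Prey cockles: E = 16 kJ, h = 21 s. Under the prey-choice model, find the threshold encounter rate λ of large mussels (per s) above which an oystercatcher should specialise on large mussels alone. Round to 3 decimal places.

0.070 per s

Drop cockles once their profitability E₂/h₂ falls below the rate achievable on large mussels alone: E₂/h₂ = λE₁/(1 + λh₁).
Solve for λ: λE₁h₂ = E₂(1 + λh₁) → λ(E₁h₂ − E₂h₁) = E₂ → λ = E₂/(E₁h₂ − E₂h₁).
λ = 16/(23×21 − 16×16) = 16/227 = 0.07048 per s.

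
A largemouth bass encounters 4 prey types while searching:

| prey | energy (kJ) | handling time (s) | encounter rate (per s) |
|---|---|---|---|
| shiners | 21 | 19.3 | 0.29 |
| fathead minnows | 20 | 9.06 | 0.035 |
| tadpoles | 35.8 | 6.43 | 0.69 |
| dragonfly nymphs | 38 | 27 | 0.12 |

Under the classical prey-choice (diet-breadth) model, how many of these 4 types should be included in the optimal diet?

1

Profitabilities (E/h, kJ/s): tadpoles 5.57, fathead minnows 2.21, dragonfly nymphs 1.41, shiners 1.09. Add prey in this order while the next type's profitability exceeds the intake rate on those already taken.
Rate on top 1: 4.544. fathead minnows: 2.21 < 4.544 → exclude; stop.
Optimal diet: tadpoles — 1 of 4 types.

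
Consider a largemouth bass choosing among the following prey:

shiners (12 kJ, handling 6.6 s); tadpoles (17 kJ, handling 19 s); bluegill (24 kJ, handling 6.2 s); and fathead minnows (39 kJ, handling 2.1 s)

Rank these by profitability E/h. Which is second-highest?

bluegill

In descending order of E/h:
fathead minnows: 39/2.1 = 18.6 kJ/s
bluegill: 24/6.2 = 3.87 kJ/s
shiners: 12/6.6 = 1.82 kJ/s
tadpoles: 17/19 = 0.895 kJ/s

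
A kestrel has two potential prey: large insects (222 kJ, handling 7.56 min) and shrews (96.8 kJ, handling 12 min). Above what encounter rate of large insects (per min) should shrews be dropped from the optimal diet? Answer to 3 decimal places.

0.050 per min

At the threshold, the rate on large insects alone equals the profitability of shrews: λ·222/(1 + λ·7.56) = 96.8/12 = 8.067.
Rearranging, λ(222 − 8.067×7.56) = 8.067, so λ = 8.067/161 = 0.0501 per min.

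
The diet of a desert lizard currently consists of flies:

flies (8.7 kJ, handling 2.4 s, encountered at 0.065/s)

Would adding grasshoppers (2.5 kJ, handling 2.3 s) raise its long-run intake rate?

Yes

Intake rate on the current diet: R = (0.065×8.7) / (1 + 0.065×2.4) = 0.5655/1.156 = 0.4892 kJ/s.
Profitability of grasshoppers: 2.5/2.3 = 1.087 kJ/s.
Since 1.087 > R, including grasshoppers increases the long-run rate.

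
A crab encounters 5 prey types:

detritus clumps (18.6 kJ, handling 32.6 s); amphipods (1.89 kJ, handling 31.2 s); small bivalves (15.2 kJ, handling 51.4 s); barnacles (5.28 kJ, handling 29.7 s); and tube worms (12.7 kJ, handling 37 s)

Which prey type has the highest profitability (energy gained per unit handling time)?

detritus clumps

In descending order of E/h:
detritus clumps: 18.6/32.6 = 0.571 kJ/s
tube worms: 12.7/37 = 0.343 kJ/s
small bivalves: 15.2/51.4 = 0.296 kJ/s
barnacles: 5.28/29.7 = 0.178 kJ/s
amphipods: 1.89/31.2 = 0.0606 kJ/s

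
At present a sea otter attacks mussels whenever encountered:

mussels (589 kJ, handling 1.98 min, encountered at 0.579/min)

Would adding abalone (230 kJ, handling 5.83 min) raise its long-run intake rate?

No

On mussels alone, R = ΣλE/(1+Σλh) = 341/2.146 = 158.9 kJ/min.
Profitability of abalone: 230/5.83 = 39.45 kJ/min.
Since 39.45 < R, time spent handling abalone is better spent searching.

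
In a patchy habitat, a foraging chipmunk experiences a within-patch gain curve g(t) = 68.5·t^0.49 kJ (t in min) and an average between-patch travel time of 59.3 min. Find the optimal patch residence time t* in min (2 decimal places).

56.97 min

By the marginal value theorem, leave when the instantaneous gain rate g'(t) equals the habitat-wide average g(t)/(T + t).
g'(t) = 0.49·68.5·t^-0.51. Setting 0.49·68.5·t^-0.51 = 68.5·t^0.49/(59.3+t) gives 0.49(59.3+t) = t, so 0.51·t = 0.49×59.3.
t* = 0.49×59.3/0.51 = 56.97 min.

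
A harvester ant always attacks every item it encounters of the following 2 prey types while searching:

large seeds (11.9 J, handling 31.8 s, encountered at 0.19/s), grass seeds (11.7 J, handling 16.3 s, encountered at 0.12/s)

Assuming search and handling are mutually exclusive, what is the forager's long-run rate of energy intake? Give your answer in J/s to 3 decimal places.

R = (0.19×11.9 + 0.12×11.7) / (1 + 0.19×31.8 + 0.12×16.3) = 3.665/8.998 = 0.4073 J/s.

0.407 J/s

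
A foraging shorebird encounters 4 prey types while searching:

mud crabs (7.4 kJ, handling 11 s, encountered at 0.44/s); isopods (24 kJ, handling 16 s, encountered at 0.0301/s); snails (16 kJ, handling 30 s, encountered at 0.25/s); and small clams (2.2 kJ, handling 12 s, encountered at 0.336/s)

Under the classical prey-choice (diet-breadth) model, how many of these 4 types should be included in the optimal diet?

2

E/h in descending order: isopods 1.5, mud crabs 0.673, snails 0.533, small clams 0.183 kJ/s. The optimal diet is the largest prefix of this list for which every included type satisfies E_i/h_i > R on the types above it.
Rate on top 1: 0.4876. mud crabs: 0.673 > 0.4876 → include.
Rate on top 2: 0.6293. snails: 0.533 < 0.6293 → exclude; stop.
Optimal diet: isopods, mud crabs — 2 of 4 types.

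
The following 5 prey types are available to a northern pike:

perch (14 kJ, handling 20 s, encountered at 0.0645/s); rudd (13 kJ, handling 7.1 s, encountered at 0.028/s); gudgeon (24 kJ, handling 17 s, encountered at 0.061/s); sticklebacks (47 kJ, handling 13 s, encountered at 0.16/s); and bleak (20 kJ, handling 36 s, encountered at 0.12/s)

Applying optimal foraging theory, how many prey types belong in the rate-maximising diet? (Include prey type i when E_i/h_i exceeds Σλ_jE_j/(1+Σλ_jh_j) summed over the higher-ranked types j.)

E/h in descending order: sticklebacks 3.62, rudd 1.83, gudgeon 1.41, perch 0.7, bleak 0.556 kJ/s. The optimal diet is the largest prefix of this list for which every included type satisfies E_i/h_i > R on the types above it.
Rate on top 1: 2.442. rudd: 1.83 < 2.442 → exclude; stop.
Optimal diet: sticklebacks — 1 of 5 types.

1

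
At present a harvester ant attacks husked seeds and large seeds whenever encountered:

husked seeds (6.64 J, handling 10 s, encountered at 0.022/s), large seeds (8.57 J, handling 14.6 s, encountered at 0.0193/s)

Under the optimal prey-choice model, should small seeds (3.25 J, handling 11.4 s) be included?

On husked seeds and large seeds alone, R = ΣλE/(1+Σλh) = 0.3115/1.502 = 0.2074 J/s.
small seeds: E/h = 3.25/11.4 = 0.2851 J/s.
Since 0.2851 > R, including small seeds increases the long-run rate.

Yes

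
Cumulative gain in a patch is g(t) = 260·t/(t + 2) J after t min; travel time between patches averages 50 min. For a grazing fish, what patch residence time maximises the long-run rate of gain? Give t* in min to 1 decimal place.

10.0 min

Optimal t* satisfies g'(t*) = g(t*)/(T + t*).
g'(t) = 260·2/(t + 2)². Setting 260·2/(t+2)² = 260t/[(t+2)(50+t)] gives 2(50+t) = t(t+2), so t² = 2×50 = 100.
t* = √100 = 10 min.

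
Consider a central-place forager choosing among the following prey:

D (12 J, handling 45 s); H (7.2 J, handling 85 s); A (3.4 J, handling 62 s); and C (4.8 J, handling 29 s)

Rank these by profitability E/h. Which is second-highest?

In descending order of E/h:
D: 12/45 = 0.267 J/s
C: 4.8/29 = 0.166 J/s
H: 7.2/85 = 0.0847 J/s
A: 3.4/62 = 0.0548 J/s

C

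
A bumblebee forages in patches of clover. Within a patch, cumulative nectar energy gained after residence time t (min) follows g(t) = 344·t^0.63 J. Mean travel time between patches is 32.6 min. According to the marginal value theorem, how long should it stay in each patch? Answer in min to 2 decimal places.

55.51 min

Optimal t* satisfies g'(t*) = g(t*)/(T + t*).
g'(t) = 0.63·344·t^-0.37. Setting 0.63·344·t^-0.37 = 344·t^0.63/(32.6+t) gives 0.63(32.6+t) = t, so 0.37·t = 0.63×32.6.
t* = 0.63×32.6/0.37 = 55.51 min.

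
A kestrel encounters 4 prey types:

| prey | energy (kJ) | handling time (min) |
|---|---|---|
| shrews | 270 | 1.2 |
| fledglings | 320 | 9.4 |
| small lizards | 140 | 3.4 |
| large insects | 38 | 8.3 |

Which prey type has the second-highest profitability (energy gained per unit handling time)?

small lizards

Profitability E/h (kJ/min): shrews = 270/1.2 = 225, fledglings = 320/9.4 = 34, small lizards = 140/3.4 = 41.2, large insects = 38/8.3 = 4.58.
Ranked: shrews > small lizards > fledglings > large insects.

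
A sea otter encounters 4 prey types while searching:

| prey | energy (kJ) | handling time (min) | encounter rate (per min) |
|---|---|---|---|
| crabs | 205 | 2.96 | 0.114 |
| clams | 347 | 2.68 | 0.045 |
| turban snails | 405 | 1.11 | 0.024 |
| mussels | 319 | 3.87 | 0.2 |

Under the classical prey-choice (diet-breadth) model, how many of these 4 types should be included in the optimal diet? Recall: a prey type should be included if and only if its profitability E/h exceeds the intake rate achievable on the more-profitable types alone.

4

Profitabilities (E/h, kJ/min): turban snails 365, clams 129, mussels 82.4, crabs 69.3. Add prey in this order while the next type's profitability exceeds the intake rate on those already taken.
Rate on top 1: 9.468. clams: 129 > 9.468 → include.
Rate on top 2: 22.08. mussels: 82.4 > 22.08 → include.
Rate on top 3: 46.39. crabs: 69.3 > 46.39 → include.
Optimal diet: turban snails, clams, mussels, crabs — 4 of 4 types.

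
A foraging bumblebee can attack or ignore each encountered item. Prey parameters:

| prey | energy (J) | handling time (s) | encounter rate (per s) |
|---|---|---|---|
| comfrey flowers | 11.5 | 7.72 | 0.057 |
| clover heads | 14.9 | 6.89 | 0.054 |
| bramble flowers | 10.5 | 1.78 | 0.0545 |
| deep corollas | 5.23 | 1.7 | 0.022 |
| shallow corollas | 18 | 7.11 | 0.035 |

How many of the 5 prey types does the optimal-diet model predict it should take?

Profitabilities (E/h, J/s): bramble flowers 5.9, deep corollas 3.08, shallow corollas 2.53, clover heads 2.16, comfrey flowers 1.49. Add prey in this order while the next type's profitability exceeds the intake rate on those already taken.
Rate on top 1: 0.5216. deep corollas: 3.08 > 0.5216 → include.
Rate on top 2: 0.6059. shallow corollas: 2.53 > 0.6059 → include.
Rate on top 3: 0.9523. clover heads: 2.16 > 0.9523 → include.
Rate on top 4: 1.209. comfrey flowers: 1.49 > 1.209 → include.
Optimal diet: bramble flowers, deep corollas, shallow corollas, clover heads, comfrey flowers — 5 of 5 types.

5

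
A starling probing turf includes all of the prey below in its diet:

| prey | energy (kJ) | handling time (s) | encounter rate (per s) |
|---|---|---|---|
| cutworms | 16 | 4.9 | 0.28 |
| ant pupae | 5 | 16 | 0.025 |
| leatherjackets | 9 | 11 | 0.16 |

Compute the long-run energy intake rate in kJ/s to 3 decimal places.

1.334 kJ/s

R = Σλ_iE_i / (1 + Σλ_ih_i)
Numerator: 0.28×16 + 0.025×5 + 0.16×9 = 6.045
Denominator: 1 + 0.28×4.9 + 0.025×16 + 0.16×11 = 4.532
R = 6.045/4.532 = 1.334 kJ/s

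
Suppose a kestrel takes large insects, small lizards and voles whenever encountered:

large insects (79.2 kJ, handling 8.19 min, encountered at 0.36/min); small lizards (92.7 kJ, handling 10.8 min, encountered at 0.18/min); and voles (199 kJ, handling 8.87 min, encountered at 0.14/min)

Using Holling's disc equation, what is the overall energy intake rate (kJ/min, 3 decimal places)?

10.241 kJ/min

R = Σλ_iE_i / (1 + Σλ_ih_i)
Numerator: 0.36×79.2 + 0.18×92.7 + 0.14×199 = 73.06
Denominator: 1 + 0.36×8.19 + 0.18×10.8 + 0.14×8.87 = 7.134
R = 73.06/7.134 = 10.24 kJ/min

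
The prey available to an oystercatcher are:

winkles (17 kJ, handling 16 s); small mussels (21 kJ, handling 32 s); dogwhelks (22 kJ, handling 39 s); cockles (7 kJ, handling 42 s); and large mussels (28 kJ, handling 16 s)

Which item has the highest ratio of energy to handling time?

large mussels

In descending order of E/h:
large mussels: 28/16 = 1.75 kJ/s
winkles: 17/16 = 1.06 kJ/s
small mussels: 21/32 = 0.656 kJ/s
dogwhelks: 22/39 = 0.564 kJ/s
cockles: 7/42 = 0.167 kJ/s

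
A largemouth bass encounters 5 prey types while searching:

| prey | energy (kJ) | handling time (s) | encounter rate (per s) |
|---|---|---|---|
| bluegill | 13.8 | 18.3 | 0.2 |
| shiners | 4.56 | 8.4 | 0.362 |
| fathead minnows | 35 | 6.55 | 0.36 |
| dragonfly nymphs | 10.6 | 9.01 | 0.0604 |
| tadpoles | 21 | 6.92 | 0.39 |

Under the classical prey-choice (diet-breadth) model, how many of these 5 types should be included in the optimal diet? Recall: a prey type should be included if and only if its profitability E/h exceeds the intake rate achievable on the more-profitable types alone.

1

Rank by E/h (kJ/s): fathead minnows 5.34, tadpoles 3.03, dragonfly nymphs 1.18, bluegill 0.754, shiners 0.543. Include each in turn until the next type's E/h falls below the running intake rate.
Rate on top 1: 3.752. tadpoles: 3.03 < 3.752 → exclude; stop.
Optimal diet: fathead minnows — 1 of 5 types.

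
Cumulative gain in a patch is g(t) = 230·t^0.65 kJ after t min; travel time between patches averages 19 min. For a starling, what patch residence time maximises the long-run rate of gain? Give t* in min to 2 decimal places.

Maximise g(t)/(T+t): set derivative to zero → g'(t)(T+t) = g(t).
g'(t) = 0.65·230·t^-0.35. Setting 0.65·230·t^-0.35 = 230·t^0.65/(19+t) gives 0.65(19+t) = t, so 0.35·t = 0.65×19.
t* = 0.65×19/0.35 = 35.29 min.

35.29 min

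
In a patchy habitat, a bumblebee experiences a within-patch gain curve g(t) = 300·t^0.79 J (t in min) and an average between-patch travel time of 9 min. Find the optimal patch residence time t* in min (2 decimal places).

33.86 min

Maximise g(t)/(T+t): set derivative to zero → g'(t)(T+t) = g(t).
g'(t) = 0.79·300·t^-0.21. Setting 0.79·300·t^-0.21 = 300·t^0.79/(9+t) gives 0.79(9+t) = t, so 0.21·t = 0.79×9.
t* = 0.79×9/0.21 = 33.86 min.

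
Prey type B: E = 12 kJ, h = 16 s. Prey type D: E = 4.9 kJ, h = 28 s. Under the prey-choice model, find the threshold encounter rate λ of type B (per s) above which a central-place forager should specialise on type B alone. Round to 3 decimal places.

0.019 per s

At the threshold, the rate on type B alone equals the profitability of type D: λ·12/(1 + λ·16) = 4.9/28 = 0.175.
Rearranging, λ(12 − 0.175×16) = 0.175, so λ = 0.175/9.2 = 0.01902 per s.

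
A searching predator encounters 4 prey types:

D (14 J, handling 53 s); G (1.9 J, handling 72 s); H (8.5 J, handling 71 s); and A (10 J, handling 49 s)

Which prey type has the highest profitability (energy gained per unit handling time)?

D

Profitability E/h (J/s): D = 14/53 = 0.264, G = 1.9/72 = 0.0264, H = 8.5/71 = 0.12, A = 10/49 = 0.204.
Ranked: D > A > H > G.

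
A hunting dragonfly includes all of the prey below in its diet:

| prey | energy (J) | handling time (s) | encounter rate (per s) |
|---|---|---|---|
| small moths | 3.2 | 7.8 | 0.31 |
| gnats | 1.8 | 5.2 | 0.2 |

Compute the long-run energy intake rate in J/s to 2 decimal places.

R = Σλ_iE_i / (1 + Σλ_ih_i)
Numerator: 0.31×3.2 + 0.2×1.8 = 1.352
Denominator: 1 + 0.31×7.8 + 0.2×5.2 = 4.458
R = 1.352/4.458 = 0.3033 J/s

0.30 J/s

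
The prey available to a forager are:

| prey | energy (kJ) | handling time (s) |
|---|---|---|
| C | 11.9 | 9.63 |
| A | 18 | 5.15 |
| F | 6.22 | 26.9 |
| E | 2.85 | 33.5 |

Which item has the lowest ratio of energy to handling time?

Profitability E/h (kJ/s): C = 11.9/9.63 = 1.24, A = 18/5.15 = 3.5, F = 6.22/26.9 = 0.231, E = 2.85/33.5 = 0.0851.
Ranked: A > C > F > E.

E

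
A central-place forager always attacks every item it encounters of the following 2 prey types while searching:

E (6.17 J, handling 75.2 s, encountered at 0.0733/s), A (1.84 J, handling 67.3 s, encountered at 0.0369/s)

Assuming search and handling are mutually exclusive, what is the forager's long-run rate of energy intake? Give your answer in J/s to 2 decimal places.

Energy encountered per unit search time: 0.0733×6.17 + 0.0369×1.84 = 0.5202 J/s.
Handling time per unit search time: 0.0733×75.2 + 0.0369×67.3 = 7.996.
Rate = 0.5202/(1 + 7.996) = 0.05782 J/s.

0.06 J/s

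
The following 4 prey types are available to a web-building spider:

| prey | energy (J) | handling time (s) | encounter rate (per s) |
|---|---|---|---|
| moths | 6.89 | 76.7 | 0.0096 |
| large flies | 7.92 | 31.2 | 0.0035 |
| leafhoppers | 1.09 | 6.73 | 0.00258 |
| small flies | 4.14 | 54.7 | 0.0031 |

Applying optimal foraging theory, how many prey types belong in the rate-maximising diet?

E/h in descending order: large flies 0.254, leafhoppers 0.162, moths 0.0898, small flies 0.0757 J/s. The optimal diet is the largest prefix of this list for which every included type satisfies E_i/h_i > R on the types above it.
Rate on top 1: 0.02499. leafhoppers: 0.162 > 0.02499 → include.
Rate on top 2: 0.0271. moths: 0.0898 > 0.0271 → include.
Rate on top 3: 0.0519. small flies: 0.0757 > 0.0519 → include.
Optimal diet: large flies, leafhoppers, moths, small flies — 4 of 4 types.

4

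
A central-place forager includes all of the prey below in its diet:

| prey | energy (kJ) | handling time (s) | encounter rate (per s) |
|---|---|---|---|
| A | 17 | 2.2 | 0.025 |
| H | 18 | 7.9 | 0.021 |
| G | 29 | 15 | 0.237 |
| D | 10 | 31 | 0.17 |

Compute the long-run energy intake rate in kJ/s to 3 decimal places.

0.933 kJ/s

Energy encountered per unit search time: 0.025×17 + 0.021×18 + 0.237×29 + 0.17×10 = 9.376 kJ/s.
Handling time per unit search time: 0.025×2.2 + 0.021×7.9 + 0.237×15 + 0.17×31 = 9.046.
Rate = 9.376/(1 + 9.046) = 0.9333 kJ/s.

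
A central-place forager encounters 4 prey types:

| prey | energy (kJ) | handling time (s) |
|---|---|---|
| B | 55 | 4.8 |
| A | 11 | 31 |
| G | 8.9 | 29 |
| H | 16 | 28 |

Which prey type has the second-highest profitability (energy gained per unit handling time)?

In descending order of E/h:
B: 55/4.8 = 11.5 kJ/s
H: 16/28 = 0.571 kJ/s
A: 11/31 = 0.355 kJ/s
G: 8.9/29 = 0.307 kJ/s

H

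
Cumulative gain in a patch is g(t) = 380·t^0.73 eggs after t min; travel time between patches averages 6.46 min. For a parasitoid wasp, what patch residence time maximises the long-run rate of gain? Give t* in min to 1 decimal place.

By the marginal value theorem, leave when the instantaneous gain rate g'(t) equals the habitat-wide average g(t)/(T + t).
g'(t) = 0.73·380·t^-0.27. Setting 0.73·380·t^-0.27 = 380·t^0.73/(6.46+t) gives 0.73(6.46+t) = t, so 0.27·t = 0.73×6.46.
t* = 0.73×6.46/0.27 = 17.47 min.

17.5 min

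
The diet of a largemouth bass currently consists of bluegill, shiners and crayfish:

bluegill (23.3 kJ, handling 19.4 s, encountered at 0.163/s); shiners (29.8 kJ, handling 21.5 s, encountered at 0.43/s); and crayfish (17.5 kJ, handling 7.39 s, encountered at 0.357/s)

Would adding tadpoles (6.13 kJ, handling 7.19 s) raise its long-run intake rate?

Intake rate on the current diet: R = (0.163×23.3 + 0.43×29.8 + 0.357×17.5) / (1 + 0.163×19.4 + 0.43×21.5 + 0.357×7.39) = 22.86/16.05 = 1.425 kJ/s.
tadpoles: E/h = 6.13/7.19 = 0.8526 kJ/s.
0.8526 < 1.425, so adding tadpoles would lower the average — exclude it.

No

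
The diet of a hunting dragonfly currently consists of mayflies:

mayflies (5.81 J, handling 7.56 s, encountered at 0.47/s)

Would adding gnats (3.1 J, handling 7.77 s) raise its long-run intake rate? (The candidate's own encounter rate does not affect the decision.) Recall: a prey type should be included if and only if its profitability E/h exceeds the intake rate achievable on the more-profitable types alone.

No

Intake rate on the current diet: R = (0.47×5.81) / (1 + 0.47×7.56) = 2.731/4.553 = 0.5997 J/s.
Profitability of gnats: 3.1/7.77 = 0.399 J/s.
Since 0.399 < R, time spent handling gnats is better spent searching.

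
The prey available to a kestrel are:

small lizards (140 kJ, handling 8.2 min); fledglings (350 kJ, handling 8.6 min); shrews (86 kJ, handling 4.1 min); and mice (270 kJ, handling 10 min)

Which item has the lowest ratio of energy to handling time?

In descending order of E/h:
fledglings: 350/8.6 = 40.7 kJ/min
mice: 270/10 = 27 kJ/min
shrews: 86/4.1 = 21 kJ/min
small lizards: 140/8.2 = 17.1 kJ/min

small lizards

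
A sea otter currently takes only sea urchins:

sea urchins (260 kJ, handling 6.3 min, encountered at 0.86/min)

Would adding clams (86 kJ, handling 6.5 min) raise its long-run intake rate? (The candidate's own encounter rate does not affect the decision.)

On sea urchins alone, R = ΣλE/(1+Σλh) = 223.6/6.418 = 34.84 kJ/min.
clams: E/h = 86/6.5 = 13.23 kJ/min.
Since 13.23 < R, time spent handling clams is better spent searching.

No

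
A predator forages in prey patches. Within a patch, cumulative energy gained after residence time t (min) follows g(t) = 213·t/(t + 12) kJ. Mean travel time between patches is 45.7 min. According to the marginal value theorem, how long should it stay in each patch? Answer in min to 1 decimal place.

23.4 min

Optimal t* satisfies g'(t*) = g(t*)/(T + t*).
g'(t) = 213·12/(t + 12)². Setting 213·12/(t+12)² = 213t/[(t+12)(45.7+t)] gives 12(45.7+t) = t(t+12), so t² = 12×45.7 = 548.4.
t* = √548.4 = 23.42 min.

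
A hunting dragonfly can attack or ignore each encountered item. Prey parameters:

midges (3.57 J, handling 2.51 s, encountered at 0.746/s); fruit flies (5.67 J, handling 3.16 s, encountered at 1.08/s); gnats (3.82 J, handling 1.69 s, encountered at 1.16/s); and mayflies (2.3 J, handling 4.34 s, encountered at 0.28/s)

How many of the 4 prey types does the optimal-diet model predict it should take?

2

E/h in descending order: gnats 2.26, fruit flies 1.79, midges 1.42, mayflies 0.53 J/s. The optimal diet is the largest prefix of this list for which every included type satisfies E_i/h_i > R on the types above it.
Rate on top 1: 1.497. fruit flies: 1.79 > 1.497 → include.
Rate on top 2: 1.656. midges: 1.42 < 1.656 → exclude; stop.
Optimal diet: gnats, fruit flies — 2 of 4 types.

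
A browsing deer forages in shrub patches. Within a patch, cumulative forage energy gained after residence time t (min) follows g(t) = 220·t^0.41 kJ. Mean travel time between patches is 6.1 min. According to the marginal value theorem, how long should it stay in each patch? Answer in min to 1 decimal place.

4.2 min

Optimal t* satisfies g'(t*) = g(t*)/(T + t*).
g'(t) = 0.41·220·t^-0.59. Setting 0.41·220·t^-0.59 = 220·t^0.41/(6.1+t) gives 0.41(6.1+t) = t, so 0.59·t = 0.41×6.1.
t* = 0.41×6.1/0.59 = 4.239 min.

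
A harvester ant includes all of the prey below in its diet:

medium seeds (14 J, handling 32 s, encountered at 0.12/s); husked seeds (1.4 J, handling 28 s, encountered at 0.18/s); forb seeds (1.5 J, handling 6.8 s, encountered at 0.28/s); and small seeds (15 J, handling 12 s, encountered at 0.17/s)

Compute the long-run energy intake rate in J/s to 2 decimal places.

0.35 J/s

R = (0.12×14 + 0.18×1.4 + 0.28×1.5 + 0.17×15) / (1 + 0.12×32 + 0.18×28 + 0.28×6.8 + 0.17×12) = 4.902/13.82 = 0.3546 J/s.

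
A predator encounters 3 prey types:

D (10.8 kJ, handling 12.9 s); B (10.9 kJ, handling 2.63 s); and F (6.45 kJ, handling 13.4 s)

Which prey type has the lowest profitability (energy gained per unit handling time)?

F

In descending order of E/h:
B: 10.9/2.63 = 4.14 kJ/s
D: 10.8/12.9 = 0.837 kJ/s
F: 6.45/13.4 = 0.481 kJ/s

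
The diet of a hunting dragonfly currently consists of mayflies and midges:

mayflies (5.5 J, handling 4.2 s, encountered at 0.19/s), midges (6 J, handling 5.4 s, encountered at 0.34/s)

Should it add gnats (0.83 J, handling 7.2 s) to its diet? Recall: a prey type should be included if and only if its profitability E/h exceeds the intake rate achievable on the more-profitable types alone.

No

Current rate: (0.19×5.5 + 0.34×6)/(1 + 0.19×4.2 + 0.34×5.4) = 0.8489 J/s.
gnats: E/h = 0.83/7.2 = 0.1153 J/s.
Since 0.1153 < R, time spent handling gnats is better spent searching.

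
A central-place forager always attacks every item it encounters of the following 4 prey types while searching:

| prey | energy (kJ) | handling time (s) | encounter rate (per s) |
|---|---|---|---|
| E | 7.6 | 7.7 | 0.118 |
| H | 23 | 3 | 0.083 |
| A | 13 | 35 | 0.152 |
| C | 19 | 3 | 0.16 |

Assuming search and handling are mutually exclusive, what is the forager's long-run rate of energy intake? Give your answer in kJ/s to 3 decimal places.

Energy encountered per unit search time: 0.118×7.6 + 0.083×23 + 0.152×13 + 0.16×19 = 7.822 kJ/s.
Handling time per unit search time: 0.118×7.7 + 0.083×3 + 0.152×35 + 0.16×3 = 6.958.
Rate = 7.822/(1 + 6.958) = 0.9829 kJ/s.

0.983 kJ/s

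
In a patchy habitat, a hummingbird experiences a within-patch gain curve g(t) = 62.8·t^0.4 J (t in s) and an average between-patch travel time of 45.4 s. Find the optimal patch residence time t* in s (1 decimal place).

30.3 s

Optimal t* satisfies g'(t*) = g(t*)/(T + t*).
g'(t) = 0.4·62.8·t^-0.6. Setting 0.4·62.8·t^-0.6 = 62.8·t^0.4/(45.4+t) gives 0.4(45.4+t) = t, so 0.60·t = 0.4×45.4.
t* = 0.4×45.4/0.60 = 30.27 s.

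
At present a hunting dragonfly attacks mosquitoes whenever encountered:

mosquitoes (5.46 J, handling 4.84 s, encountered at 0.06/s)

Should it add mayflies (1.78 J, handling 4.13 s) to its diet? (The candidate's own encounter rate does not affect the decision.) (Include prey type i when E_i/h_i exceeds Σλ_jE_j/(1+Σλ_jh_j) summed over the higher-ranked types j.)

Yes

Intake rate on the current diet: R = (0.06×5.46) / (1 + 0.06×4.84) = 0.3276/1.29 = 0.2539 J/s.
Profitability of mayflies: 1.78/4.13 = 0.431 J/s.
0.431 > 0.2539, so adding mayflies raises the average — include it.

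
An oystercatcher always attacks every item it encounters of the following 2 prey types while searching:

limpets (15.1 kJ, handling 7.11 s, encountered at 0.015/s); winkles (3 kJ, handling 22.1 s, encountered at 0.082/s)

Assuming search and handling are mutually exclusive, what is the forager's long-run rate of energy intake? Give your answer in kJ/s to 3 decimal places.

R = (0.015×15.1 + 0.082×3) / (1 + 0.015×7.11 + 0.082×22.1) = 0.4725/2.919 = 0.1619 kJ/s.

0.162 kJ/s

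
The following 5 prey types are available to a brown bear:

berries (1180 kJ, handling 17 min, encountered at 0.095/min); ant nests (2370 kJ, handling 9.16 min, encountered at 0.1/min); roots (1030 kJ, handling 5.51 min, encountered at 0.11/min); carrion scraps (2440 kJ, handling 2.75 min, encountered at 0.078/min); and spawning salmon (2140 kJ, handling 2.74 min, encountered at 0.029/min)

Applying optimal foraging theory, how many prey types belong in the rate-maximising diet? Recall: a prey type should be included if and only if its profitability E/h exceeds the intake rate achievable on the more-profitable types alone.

3

Rank by E/h (kJ/min): carrion scraps 887, spawning salmon 781, ant nests 259, roots 187, berries 69.4. Include each in turn until the next type's E/h falls below the running intake rate.
Rate on top 1: 156.7. spawning salmon: 781 > 156.7 → include.
Rate on top 2: 195. ant nests: 259 > 195 → include.
Rate on top 3: 221.4. roots: 187 < 221.4 → exclude; stop.
Optimal diet: carrion scraps, spawning salmon, ant nests — 3 of 5 types.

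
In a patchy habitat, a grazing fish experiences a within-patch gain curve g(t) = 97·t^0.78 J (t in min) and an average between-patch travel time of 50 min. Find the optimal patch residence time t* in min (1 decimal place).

177.3 min

Optimal t* satisfies g'(t*) = g(t*)/(T + t*).
g'(t) = 0.78·97·t^-0.22. Setting 0.78·97·t^-0.22 = 97·t^0.78/(50+t) gives 0.78(50+t) = t, so 0.22·t = 0.78×50.
t* = 0.78×50/0.22 = 177.3 min.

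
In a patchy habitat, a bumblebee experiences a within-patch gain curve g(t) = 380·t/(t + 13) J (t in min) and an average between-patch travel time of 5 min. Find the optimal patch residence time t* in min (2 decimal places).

By the marginal value theorem, leave when the instantaneous gain rate g'(t) equals the habitat-wide average g(t)/(T + t).
g'(t) = 380·13/(t + 13)². Setting 380·13/(t+13)² = 380t/[(t+13)(5+t)] gives 13(5+t) = t(t+13), so t² = 13×5 = 65.
t* = √65 = 8.062 min.

8.06 min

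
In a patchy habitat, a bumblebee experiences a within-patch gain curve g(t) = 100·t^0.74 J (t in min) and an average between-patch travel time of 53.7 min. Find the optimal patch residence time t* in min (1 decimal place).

Optimal t* satisfies g'(t*) = g(t*)/(T + t*).
g'(t) = 0.74·100·t^-0.26. Setting 0.74·100·t^-0.26 = 100·t^0.74/(53.7+t) gives 0.74(53.7+t) = t, so 0.26·t = 0.74×53.7.
t* = 0.74×53.7/0.26 = 152.8 min.

152.8 min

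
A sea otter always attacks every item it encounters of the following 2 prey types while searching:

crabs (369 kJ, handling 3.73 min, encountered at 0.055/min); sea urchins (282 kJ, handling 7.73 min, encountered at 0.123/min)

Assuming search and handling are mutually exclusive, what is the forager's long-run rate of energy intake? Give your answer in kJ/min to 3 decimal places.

25.502 kJ/min

R = Σλ_iE_i / (1 + Σλ_ih_i)
Numerator: 0.055×369 + 0.123×282 = 54.98
Denominator: 1 + 0.055×3.73 + 0.123×7.73 = 2.156
R = 54.98/2.156 = 25.5 kJ/min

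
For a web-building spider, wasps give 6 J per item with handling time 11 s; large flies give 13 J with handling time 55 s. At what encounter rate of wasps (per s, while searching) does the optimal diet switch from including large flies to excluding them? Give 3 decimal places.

0.070 per s

Drop large flies once their profitability E₂/h₂ falls below the rate achievable on wasps alone: E₂/h₂ = λE₁/(1 + λh₁).
Solve for λ: λE₁h₂ = E₂(1 + λh₁) → λ(E₁h₂ − E₂h₁) = E₂ → λ = E₂/(E₁h₂ − E₂h₁).
λ = 13/(6×55 − 13×11) = 13/187 = 0.06952 per s.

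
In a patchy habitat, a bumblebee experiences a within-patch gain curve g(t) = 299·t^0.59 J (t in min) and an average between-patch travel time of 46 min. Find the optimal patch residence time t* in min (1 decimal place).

Maximise g(t)/(T+t): set derivative to zero → g'(t)(T+t) = g(t).
g'(t) = 0.59·299·t^-0.41. Setting 0.59·299·t^-0.41 = 299·t^0.59/(46+t) gives 0.59(46+t) = t, so 0.41·t = 0.59×46.
t* = 0.59×46/0.41 = 66.2 min.

66.2 min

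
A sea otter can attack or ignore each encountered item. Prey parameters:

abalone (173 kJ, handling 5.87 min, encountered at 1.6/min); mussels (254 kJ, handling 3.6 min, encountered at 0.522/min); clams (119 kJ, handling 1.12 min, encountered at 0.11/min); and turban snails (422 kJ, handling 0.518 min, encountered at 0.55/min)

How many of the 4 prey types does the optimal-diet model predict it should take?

Profitabilities (E/h, kJ/min): turban snails 815, clams 106, mussels 70.6, abalone 29.5. Add prey in this order while the next type's profitability exceeds the intake rate on those already taken.
Rate on top 1: 180.6. clams: 106 < 180.6 → exclude; stop.
Optimal diet: turban snails — 1 of 4 types.

1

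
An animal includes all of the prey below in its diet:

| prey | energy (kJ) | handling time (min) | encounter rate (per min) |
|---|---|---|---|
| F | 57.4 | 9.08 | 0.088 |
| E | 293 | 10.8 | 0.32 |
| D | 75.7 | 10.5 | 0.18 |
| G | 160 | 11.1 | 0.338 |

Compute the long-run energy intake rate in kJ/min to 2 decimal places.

R = (0.088×57.4 + 0.32×293 + 0.18×75.7 + 0.338×160) / (1 + 0.088×9.08 + 0.32×10.8 + 0.18×10.5 + 0.338×11.1) = 166.5/10.9 = 15.28 kJ/min.

15.28 kJ/min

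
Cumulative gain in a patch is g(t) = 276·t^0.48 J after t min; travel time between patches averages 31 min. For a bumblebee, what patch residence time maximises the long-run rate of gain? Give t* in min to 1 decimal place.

28.6 min

By the marginal value theorem, leave when the instantaneous gain rate g'(t) equals the habitat-wide average g(t)/(T + t).
g'(t) = 0.48·276·t^-0.52. Setting 0.48·276·t^-0.52 = 276·t^0.48/(31+t) gives 0.48(31+t) = t, so 0.52·t = 0.48×31.
t* = 0.48×31/0.52 = 28.62 min.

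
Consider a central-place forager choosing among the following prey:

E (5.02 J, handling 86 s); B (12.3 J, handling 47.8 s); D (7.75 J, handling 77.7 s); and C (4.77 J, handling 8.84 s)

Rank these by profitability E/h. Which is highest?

In descending order of E/h:
C: 4.77/8.84 = 0.54 J/s
B: 12.3/47.8 = 0.257 J/s
D: 7.75/77.7 = 0.0997 J/s
E: 5.02/86 = 0.0584 J/s

C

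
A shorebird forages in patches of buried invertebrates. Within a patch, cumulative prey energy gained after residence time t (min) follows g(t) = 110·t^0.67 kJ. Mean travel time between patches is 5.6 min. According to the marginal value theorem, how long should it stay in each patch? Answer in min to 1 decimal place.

11.4 min

By the marginal value theorem, leave when the instantaneous gain rate g'(t) equals the habitat-wide average g(t)/(T + t).
g'(t) = 0.67·110·t^-0.33. Setting 0.67·110·t^-0.33 = 110·t^0.67/(5.6+t) gives 0.67(5.6+t) = t, so 0.33·t = 0.67×5.6.
t* = 0.67×5.6/0.33 = 11.37 min.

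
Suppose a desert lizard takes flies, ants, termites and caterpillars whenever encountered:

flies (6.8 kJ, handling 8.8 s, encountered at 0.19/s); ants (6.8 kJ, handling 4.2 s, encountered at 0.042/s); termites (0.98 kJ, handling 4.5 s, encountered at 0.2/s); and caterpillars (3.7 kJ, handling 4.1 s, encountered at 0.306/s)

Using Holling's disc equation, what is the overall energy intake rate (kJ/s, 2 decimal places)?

0.58 kJ/s

R = Σλ_iE_i / (1 + Σλ_ih_i)
Numerator: 0.19×6.8 + 0.042×6.8 + 0.2×0.98 + 0.306×3.7 = 2.906
Denominator: 1 + 0.19×8.8 + 0.042×4.2 + 0.2×4.5 + 0.306×4.1 = 5.003
R = 2.906/5.003 = 0.5808 kJ/s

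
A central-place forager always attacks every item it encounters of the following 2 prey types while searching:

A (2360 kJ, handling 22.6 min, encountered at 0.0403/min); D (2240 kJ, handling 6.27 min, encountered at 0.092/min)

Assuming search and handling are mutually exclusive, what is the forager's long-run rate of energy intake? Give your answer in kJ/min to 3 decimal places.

R = (0.0403×2360 + 0.092×2240) / (1 + 0.0403×22.6 + 0.092×6.27) = 301.2/2.488 = 121.1 kJ/min.

121.075 kJ/min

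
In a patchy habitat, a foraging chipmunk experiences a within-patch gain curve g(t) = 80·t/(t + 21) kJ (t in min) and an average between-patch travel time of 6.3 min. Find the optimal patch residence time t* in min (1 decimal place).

Maximise g(t)/(T+t): set derivative to zero → g'(t)(T+t) = g(t).
g'(t) = 80·21/(t + 21)². Setting 80·21/(t+21)² = 80t/[(t+21)(6.3+t)] gives 21(6.3+t) = t(t+21), so t² = 21×6.3 = 132.3.
t* = √132.3 = 11.5 min.

11.5 min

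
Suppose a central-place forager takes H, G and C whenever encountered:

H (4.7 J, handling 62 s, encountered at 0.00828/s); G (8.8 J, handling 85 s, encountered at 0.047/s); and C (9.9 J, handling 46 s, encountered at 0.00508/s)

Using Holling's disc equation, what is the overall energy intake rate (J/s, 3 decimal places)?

R = (0.00828×4.7 + 0.047×8.8 + 0.00508×9.9) / (1 + 0.00828×62 + 0.047×85 + 0.00508×46) = 0.5028/5.742 = 0.08757 J/s.

0.088 J/s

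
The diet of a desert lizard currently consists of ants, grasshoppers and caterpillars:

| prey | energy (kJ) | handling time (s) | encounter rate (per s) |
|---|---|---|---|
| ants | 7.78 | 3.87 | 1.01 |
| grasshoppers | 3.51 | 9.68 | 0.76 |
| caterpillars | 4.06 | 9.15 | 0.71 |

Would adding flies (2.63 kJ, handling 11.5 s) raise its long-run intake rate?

Intake rate on the current diet: R = (1.01×7.78 + 0.76×3.51 + 0.71×4.06) / (1 + 1.01×3.87 + 0.76×9.68 + 0.71×9.15) = 13.41/18.76 = 0.7146 kJ/s.
Profitability of flies: 2.63/11.5 = 0.2287 kJ/s.
Since 0.2287 < R, time spent handling flies is better spent searching.

No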